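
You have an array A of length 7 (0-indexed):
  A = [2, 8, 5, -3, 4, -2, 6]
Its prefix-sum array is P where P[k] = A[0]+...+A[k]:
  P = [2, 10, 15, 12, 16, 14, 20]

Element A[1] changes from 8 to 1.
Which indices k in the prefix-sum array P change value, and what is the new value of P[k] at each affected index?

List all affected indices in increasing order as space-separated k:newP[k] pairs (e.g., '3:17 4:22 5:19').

P[k] = A[0] + ... + A[k]
P[k] includes A[1] iff k >= 1
Affected indices: 1, 2, ..., 6; delta = -7
  P[1]: 10 + -7 = 3
  P[2]: 15 + -7 = 8
  P[3]: 12 + -7 = 5
  P[4]: 16 + -7 = 9
  P[5]: 14 + -7 = 7
  P[6]: 20 + -7 = 13

Answer: 1:3 2:8 3:5 4:9 5:7 6:13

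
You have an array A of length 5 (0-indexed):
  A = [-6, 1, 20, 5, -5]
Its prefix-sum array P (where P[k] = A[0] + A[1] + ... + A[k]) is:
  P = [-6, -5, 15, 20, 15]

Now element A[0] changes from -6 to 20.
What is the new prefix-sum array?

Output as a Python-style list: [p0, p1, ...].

Answer: [20, 21, 41, 46, 41]

Derivation:
Change: A[0] -6 -> 20, delta = 26
P[k] for k < 0: unchanged (A[0] not included)
P[k] for k >= 0: shift by delta = 26
  P[0] = -6 + 26 = 20
  P[1] = -5 + 26 = 21
  P[2] = 15 + 26 = 41
  P[3] = 20 + 26 = 46
  P[4] = 15 + 26 = 41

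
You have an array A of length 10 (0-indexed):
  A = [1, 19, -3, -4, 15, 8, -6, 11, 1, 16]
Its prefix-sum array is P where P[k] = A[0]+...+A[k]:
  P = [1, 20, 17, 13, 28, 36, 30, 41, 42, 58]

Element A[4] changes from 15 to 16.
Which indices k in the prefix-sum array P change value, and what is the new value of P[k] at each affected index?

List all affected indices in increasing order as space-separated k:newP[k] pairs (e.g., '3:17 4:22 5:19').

P[k] = A[0] + ... + A[k]
P[k] includes A[4] iff k >= 4
Affected indices: 4, 5, ..., 9; delta = 1
  P[4]: 28 + 1 = 29
  P[5]: 36 + 1 = 37
  P[6]: 30 + 1 = 31
  P[7]: 41 + 1 = 42
  P[8]: 42 + 1 = 43
  P[9]: 58 + 1 = 59

Answer: 4:29 5:37 6:31 7:42 8:43 9:59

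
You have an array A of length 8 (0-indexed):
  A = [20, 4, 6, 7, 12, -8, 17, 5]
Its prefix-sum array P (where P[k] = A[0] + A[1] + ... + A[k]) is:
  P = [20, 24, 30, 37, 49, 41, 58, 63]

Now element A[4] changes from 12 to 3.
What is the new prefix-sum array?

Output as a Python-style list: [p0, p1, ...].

Change: A[4] 12 -> 3, delta = -9
P[k] for k < 4: unchanged (A[4] not included)
P[k] for k >= 4: shift by delta = -9
  P[0] = 20 + 0 = 20
  P[1] = 24 + 0 = 24
  P[2] = 30 + 0 = 30
  P[3] = 37 + 0 = 37
  P[4] = 49 + -9 = 40
  P[5] = 41 + -9 = 32
  P[6] = 58 + -9 = 49
  P[7] = 63 + -9 = 54

Answer: [20, 24, 30, 37, 40, 32, 49, 54]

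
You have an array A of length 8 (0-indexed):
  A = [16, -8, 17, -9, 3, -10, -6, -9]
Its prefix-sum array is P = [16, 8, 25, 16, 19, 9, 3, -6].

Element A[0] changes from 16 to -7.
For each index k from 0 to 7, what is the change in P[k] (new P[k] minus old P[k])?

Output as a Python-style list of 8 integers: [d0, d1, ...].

Element change: A[0] 16 -> -7, delta = -23
For k < 0: P[k] unchanged, delta_P[k] = 0
For k >= 0: P[k] shifts by exactly -23
Delta array: [-23, -23, -23, -23, -23, -23, -23, -23]

Answer: [-23, -23, -23, -23, -23, -23, -23, -23]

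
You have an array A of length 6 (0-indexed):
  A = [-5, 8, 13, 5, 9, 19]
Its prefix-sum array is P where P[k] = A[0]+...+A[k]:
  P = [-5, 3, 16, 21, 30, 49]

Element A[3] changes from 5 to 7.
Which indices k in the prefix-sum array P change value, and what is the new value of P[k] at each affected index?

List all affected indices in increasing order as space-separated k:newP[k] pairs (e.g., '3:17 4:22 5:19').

P[k] = A[0] + ... + A[k]
P[k] includes A[3] iff k >= 3
Affected indices: 3, 4, ..., 5; delta = 2
  P[3]: 21 + 2 = 23
  P[4]: 30 + 2 = 32
  P[5]: 49 + 2 = 51

Answer: 3:23 4:32 5:51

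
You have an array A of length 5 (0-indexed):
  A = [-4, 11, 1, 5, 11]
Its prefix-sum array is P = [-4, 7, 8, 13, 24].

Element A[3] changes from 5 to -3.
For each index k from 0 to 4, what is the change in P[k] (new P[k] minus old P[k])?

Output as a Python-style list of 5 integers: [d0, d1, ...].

Answer: [0, 0, 0, -8, -8]

Derivation:
Element change: A[3] 5 -> -3, delta = -8
For k < 3: P[k] unchanged, delta_P[k] = 0
For k >= 3: P[k] shifts by exactly -8
Delta array: [0, 0, 0, -8, -8]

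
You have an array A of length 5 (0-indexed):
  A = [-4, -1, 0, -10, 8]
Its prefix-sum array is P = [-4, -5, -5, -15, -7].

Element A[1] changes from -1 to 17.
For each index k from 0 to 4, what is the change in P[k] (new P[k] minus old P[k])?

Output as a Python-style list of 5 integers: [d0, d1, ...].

Element change: A[1] -1 -> 17, delta = 18
For k < 1: P[k] unchanged, delta_P[k] = 0
For k >= 1: P[k] shifts by exactly 18
Delta array: [0, 18, 18, 18, 18]

Answer: [0, 18, 18, 18, 18]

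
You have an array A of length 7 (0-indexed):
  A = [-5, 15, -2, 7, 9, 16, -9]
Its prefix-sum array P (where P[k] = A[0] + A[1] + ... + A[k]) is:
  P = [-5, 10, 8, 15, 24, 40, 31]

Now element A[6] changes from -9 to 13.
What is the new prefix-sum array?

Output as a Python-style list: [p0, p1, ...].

Change: A[6] -9 -> 13, delta = 22
P[k] for k < 6: unchanged (A[6] not included)
P[k] for k >= 6: shift by delta = 22
  P[0] = -5 + 0 = -5
  P[1] = 10 + 0 = 10
  P[2] = 8 + 0 = 8
  P[3] = 15 + 0 = 15
  P[4] = 24 + 0 = 24
  P[5] = 40 + 0 = 40
  P[6] = 31 + 22 = 53

Answer: [-5, 10, 8, 15, 24, 40, 53]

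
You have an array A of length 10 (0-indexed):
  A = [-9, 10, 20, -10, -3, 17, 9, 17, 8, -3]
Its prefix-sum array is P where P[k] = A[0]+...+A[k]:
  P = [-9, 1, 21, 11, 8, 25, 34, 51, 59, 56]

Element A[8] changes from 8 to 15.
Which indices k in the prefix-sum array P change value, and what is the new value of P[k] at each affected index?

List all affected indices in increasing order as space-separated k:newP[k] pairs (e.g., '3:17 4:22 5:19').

Answer: 8:66 9:63

Derivation:
P[k] = A[0] + ... + A[k]
P[k] includes A[8] iff k >= 8
Affected indices: 8, 9, ..., 9; delta = 7
  P[8]: 59 + 7 = 66
  P[9]: 56 + 7 = 63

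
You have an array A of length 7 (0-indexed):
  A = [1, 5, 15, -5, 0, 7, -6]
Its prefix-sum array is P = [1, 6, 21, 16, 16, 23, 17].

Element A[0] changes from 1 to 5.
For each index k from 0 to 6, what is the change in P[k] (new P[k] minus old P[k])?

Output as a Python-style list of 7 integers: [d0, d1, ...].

Answer: [4, 4, 4, 4, 4, 4, 4]

Derivation:
Element change: A[0] 1 -> 5, delta = 4
For k < 0: P[k] unchanged, delta_P[k] = 0
For k >= 0: P[k] shifts by exactly 4
Delta array: [4, 4, 4, 4, 4, 4, 4]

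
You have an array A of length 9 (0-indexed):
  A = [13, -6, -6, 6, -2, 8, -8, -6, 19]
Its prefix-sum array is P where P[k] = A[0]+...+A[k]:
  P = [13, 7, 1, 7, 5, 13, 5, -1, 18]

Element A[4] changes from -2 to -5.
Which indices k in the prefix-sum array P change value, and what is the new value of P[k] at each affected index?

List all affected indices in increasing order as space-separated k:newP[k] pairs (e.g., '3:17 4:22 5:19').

P[k] = A[0] + ... + A[k]
P[k] includes A[4] iff k >= 4
Affected indices: 4, 5, ..., 8; delta = -3
  P[4]: 5 + -3 = 2
  P[5]: 13 + -3 = 10
  P[6]: 5 + -3 = 2
  P[7]: -1 + -3 = -4
  P[8]: 18 + -3 = 15

Answer: 4:2 5:10 6:2 7:-4 8:15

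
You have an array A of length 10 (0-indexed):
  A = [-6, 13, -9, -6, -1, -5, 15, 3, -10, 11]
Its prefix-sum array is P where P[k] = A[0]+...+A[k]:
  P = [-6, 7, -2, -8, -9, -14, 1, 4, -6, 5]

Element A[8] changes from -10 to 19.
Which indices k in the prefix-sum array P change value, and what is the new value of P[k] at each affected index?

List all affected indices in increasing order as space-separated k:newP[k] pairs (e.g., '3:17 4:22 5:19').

Answer: 8:23 9:34

Derivation:
P[k] = A[0] + ... + A[k]
P[k] includes A[8] iff k >= 8
Affected indices: 8, 9, ..., 9; delta = 29
  P[8]: -6 + 29 = 23
  P[9]: 5 + 29 = 34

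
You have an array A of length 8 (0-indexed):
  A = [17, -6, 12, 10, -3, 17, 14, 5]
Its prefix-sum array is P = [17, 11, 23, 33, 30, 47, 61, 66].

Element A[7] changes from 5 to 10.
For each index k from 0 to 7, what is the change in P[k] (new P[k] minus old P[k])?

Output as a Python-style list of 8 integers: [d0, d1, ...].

Element change: A[7] 5 -> 10, delta = 5
For k < 7: P[k] unchanged, delta_P[k] = 0
For k >= 7: P[k] shifts by exactly 5
Delta array: [0, 0, 0, 0, 0, 0, 0, 5]

Answer: [0, 0, 0, 0, 0, 0, 0, 5]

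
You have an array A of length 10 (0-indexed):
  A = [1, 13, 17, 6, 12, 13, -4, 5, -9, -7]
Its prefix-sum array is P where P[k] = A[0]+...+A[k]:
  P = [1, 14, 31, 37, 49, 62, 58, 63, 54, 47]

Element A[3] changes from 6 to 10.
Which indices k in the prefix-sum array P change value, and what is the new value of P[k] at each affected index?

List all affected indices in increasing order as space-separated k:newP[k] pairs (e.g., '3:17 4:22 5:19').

P[k] = A[0] + ... + A[k]
P[k] includes A[3] iff k >= 3
Affected indices: 3, 4, ..., 9; delta = 4
  P[3]: 37 + 4 = 41
  P[4]: 49 + 4 = 53
  P[5]: 62 + 4 = 66
  P[6]: 58 + 4 = 62
  P[7]: 63 + 4 = 67
  P[8]: 54 + 4 = 58
  P[9]: 47 + 4 = 51

Answer: 3:41 4:53 5:66 6:62 7:67 8:58 9:51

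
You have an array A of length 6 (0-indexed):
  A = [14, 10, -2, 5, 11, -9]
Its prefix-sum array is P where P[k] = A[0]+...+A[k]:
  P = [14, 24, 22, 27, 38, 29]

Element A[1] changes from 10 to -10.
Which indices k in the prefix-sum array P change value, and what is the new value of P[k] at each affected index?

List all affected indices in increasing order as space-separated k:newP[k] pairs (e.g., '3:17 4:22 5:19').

P[k] = A[0] + ... + A[k]
P[k] includes A[1] iff k >= 1
Affected indices: 1, 2, ..., 5; delta = -20
  P[1]: 24 + -20 = 4
  P[2]: 22 + -20 = 2
  P[3]: 27 + -20 = 7
  P[4]: 38 + -20 = 18
  P[5]: 29 + -20 = 9

Answer: 1:4 2:2 3:7 4:18 5:9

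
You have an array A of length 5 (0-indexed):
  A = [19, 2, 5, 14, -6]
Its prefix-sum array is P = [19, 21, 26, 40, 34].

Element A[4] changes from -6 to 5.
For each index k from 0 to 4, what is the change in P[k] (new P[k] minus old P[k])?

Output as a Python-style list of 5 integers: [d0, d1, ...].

Element change: A[4] -6 -> 5, delta = 11
For k < 4: P[k] unchanged, delta_P[k] = 0
For k >= 4: P[k] shifts by exactly 11
Delta array: [0, 0, 0, 0, 11]

Answer: [0, 0, 0, 0, 11]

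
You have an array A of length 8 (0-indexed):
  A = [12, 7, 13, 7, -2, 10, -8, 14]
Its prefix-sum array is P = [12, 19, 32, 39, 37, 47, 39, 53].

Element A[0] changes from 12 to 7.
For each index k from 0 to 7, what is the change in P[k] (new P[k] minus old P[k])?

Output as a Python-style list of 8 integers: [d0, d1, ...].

Answer: [-5, -5, -5, -5, -5, -5, -5, -5]

Derivation:
Element change: A[0] 12 -> 7, delta = -5
For k < 0: P[k] unchanged, delta_P[k] = 0
For k >= 0: P[k] shifts by exactly -5
Delta array: [-5, -5, -5, -5, -5, -5, -5, -5]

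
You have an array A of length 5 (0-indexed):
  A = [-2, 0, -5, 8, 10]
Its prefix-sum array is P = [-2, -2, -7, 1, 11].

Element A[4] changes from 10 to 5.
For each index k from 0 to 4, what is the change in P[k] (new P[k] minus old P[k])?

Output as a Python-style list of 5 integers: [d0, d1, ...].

Answer: [0, 0, 0, 0, -5]

Derivation:
Element change: A[4] 10 -> 5, delta = -5
For k < 4: P[k] unchanged, delta_P[k] = 0
For k >= 4: P[k] shifts by exactly -5
Delta array: [0, 0, 0, 0, -5]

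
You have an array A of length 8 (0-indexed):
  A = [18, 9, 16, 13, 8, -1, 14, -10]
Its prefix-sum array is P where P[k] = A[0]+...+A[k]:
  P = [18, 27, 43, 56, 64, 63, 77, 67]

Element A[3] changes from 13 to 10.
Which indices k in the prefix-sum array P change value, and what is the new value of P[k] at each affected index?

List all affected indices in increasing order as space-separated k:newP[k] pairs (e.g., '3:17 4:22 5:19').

Answer: 3:53 4:61 5:60 6:74 7:64

Derivation:
P[k] = A[0] + ... + A[k]
P[k] includes A[3] iff k >= 3
Affected indices: 3, 4, ..., 7; delta = -3
  P[3]: 56 + -3 = 53
  P[4]: 64 + -3 = 61
  P[5]: 63 + -3 = 60
  P[6]: 77 + -3 = 74
  P[7]: 67 + -3 = 64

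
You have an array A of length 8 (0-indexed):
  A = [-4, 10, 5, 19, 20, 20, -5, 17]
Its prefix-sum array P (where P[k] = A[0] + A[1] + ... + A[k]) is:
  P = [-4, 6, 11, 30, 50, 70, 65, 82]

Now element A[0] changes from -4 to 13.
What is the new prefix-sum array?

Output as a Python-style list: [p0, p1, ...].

Answer: [13, 23, 28, 47, 67, 87, 82, 99]

Derivation:
Change: A[0] -4 -> 13, delta = 17
P[k] for k < 0: unchanged (A[0] not included)
P[k] for k >= 0: shift by delta = 17
  P[0] = -4 + 17 = 13
  P[1] = 6 + 17 = 23
  P[2] = 11 + 17 = 28
  P[3] = 30 + 17 = 47
  P[4] = 50 + 17 = 67
  P[5] = 70 + 17 = 87
  P[6] = 65 + 17 = 82
  P[7] = 82 + 17 = 99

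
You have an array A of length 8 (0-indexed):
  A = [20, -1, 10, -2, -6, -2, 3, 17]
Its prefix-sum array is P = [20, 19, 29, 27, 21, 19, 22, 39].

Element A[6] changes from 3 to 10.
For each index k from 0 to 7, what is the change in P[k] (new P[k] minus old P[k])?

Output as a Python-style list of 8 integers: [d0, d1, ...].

Answer: [0, 0, 0, 0, 0, 0, 7, 7]

Derivation:
Element change: A[6] 3 -> 10, delta = 7
For k < 6: P[k] unchanged, delta_P[k] = 0
For k >= 6: P[k] shifts by exactly 7
Delta array: [0, 0, 0, 0, 0, 0, 7, 7]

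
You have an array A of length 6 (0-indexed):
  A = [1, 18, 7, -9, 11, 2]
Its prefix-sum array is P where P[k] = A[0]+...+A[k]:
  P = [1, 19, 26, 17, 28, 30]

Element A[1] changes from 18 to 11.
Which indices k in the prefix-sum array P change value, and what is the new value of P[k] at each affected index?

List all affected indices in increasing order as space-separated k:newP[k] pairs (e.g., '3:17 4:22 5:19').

Answer: 1:12 2:19 3:10 4:21 5:23

Derivation:
P[k] = A[0] + ... + A[k]
P[k] includes A[1] iff k >= 1
Affected indices: 1, 2, ..., 5; delta = -7
  P[1]: 19 + -7 = 12
  P[2]: 26 + -7 = 19
  P[3]: 17 + -7 = 10
  P[4]: 28 + -7 = 21
  P[5]: 30 + -7 = 23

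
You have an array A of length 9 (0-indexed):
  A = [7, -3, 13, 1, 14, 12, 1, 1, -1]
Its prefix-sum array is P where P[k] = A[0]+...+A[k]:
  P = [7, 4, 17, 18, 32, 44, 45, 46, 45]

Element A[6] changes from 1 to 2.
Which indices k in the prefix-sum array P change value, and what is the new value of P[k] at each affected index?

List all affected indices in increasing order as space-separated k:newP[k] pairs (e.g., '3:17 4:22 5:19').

P[k] = A[0] + ... + A[k]
P[k] includes A[6] iff k >= 6
Affected indices: 6, 7, ..., 8; delta = 1
  P[6]: 45 + 1 = 46
  P[7]: 46 + 1 = 47
  P[8]: 45 + 1 = 46

Answer: 6:46 7:47 8:46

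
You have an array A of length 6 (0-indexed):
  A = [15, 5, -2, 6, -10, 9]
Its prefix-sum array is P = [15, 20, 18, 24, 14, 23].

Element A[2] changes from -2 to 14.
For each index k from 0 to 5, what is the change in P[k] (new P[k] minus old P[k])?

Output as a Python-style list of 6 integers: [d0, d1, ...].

Element change: A[2] -2 -> 14, delta = 16
For k < 2: P[k] unchanged, delta_P[k] = 0
For k >= 2: P[k] shifts by exactly 16
Delta array: [0, 0, 16, 16, 16, 16]

Answer: [0, 0, 16, 16, 16, 16]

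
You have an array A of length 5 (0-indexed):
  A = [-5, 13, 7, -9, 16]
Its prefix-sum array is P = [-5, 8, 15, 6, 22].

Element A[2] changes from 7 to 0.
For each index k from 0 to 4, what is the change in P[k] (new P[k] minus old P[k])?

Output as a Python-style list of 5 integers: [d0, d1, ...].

Answer: [0, 0, -7, -7, -7]

Derivation:
Element change: A[2] 7 -> 0, delta = -7
For k < 2: P[k] unchanged, delta_P[k] = 0
For k >= 2: P[k] shifts by exactly -7
Delta array: [0, 0, -7, -7, -7]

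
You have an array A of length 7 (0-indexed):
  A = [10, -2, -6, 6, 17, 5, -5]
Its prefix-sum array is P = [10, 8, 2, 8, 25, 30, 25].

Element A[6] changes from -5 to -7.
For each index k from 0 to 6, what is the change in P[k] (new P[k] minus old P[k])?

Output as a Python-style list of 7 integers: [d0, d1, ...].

Element change: A[6] -5 -> -7, delta = -2
For k < 6: P[k] unchanged, delta_P[k] = 0
For k >= 6: P[k] shifts by exactly -2
Delta array: [0, 0, 0, 0, 0, 0, -2]

Answer: [0, 0, 0, 0, 0, 0, -2]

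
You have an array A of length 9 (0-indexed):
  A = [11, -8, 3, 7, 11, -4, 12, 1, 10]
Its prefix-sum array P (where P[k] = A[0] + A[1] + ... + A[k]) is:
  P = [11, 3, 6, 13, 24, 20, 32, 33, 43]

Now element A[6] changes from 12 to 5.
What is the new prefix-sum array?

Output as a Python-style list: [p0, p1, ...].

Answer: [11, 3, 6, 13, 24, 20, 25, 26, 36]

Derivation:
Change: A[6] 12 -> 5, delta = -7
P[k] for k < 6: unchanged (A[6] not included)
P[k] for k >= 6: shift by delta = -7
  P[0] = 11 + 0 = 11
  P[1] = 3 + 0 = 3
  P[2] = 6 + 0 = 6
  P[3] = 13 + 0 = 13
  P[4] = 24 + 0 = 24
  P[5] = 20 + 0 = 20
  P[6] = 32 + -7 = 25
  P[7] = 33 + -7 = 26
  P[8] = 43 + -7 = 36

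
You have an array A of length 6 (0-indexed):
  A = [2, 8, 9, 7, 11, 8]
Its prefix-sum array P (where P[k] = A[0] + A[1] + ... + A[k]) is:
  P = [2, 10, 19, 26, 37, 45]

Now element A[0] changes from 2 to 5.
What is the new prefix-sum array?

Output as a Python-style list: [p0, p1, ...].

Answer: [5, 13, 22, 29, 40, 48]

Derivation:
Change: A[0] 2 -> 5, delta = 3
P[k] for k < 0: unchanged (A[0] not included)
P[k] for k >= 0: shift by delta = 3
  P[0] = 2 + 3 = 5
  P[1] = 10 + 3 = 13
  P[2] = 19 + 3 = 22
  P[3] = 26 + 3 = 29
  P[4] = 37 + 3 = 40
  P[5] = 45 + 3 = 48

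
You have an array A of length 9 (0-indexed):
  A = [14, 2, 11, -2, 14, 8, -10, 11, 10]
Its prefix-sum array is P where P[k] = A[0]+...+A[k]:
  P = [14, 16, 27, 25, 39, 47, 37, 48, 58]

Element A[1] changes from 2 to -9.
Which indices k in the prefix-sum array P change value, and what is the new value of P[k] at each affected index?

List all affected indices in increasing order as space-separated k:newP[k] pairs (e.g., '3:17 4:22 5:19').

Answer: 1:5 2:16 3:14 4:28 5:36 6:26 7:37 8:47

Derivation:
P[k] = A[0] + ... + A[k]
P[k] includes A[1] iff k >= 1
Affected indices: 1, 2, ..., 8; delta = -11
  P[1]: 16 + -11 = 5
  P[2]: 27 + -11 = 16
  P[3]: 25 + -11 = 14
  P[4]: 39 + -11 = 28
  P[5]: 47 + -11 = 36
  P[6]: 37 + -11 = 26
  P[7]: 48 + -11 = 37
  P[8]: 58 + -11 = 47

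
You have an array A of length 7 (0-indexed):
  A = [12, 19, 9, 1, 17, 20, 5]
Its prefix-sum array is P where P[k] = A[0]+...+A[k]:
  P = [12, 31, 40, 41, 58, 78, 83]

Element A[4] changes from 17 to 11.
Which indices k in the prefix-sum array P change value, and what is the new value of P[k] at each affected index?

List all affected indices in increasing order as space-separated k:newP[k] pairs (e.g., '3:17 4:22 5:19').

Answer: 4:52 5:72 6:77

Derivation:
P[k] = A[0] + ... + A[k]
P[k] includes A[4] iff k >= 4
Affected indices: 4, 5, ..., 6; delta = -6
  P[4]: 58 + -6 = 52
  P[5]: 78 + -6 = 72
  P[6]: 83 + -6 = 77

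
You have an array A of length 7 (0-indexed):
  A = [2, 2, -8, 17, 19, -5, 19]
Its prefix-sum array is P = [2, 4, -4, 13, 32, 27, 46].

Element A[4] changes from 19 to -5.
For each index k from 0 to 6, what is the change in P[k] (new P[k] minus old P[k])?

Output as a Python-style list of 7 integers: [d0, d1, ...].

Answer: [0, 0, 0, 0, -24, -24, -24]

Derivation:
Element change: A[4] 19 -> -5, delta = -24
For k < 4: P[k] unchanged, delta_P[k] = 0
For k >= 4: P[k] shifts by exactly -24
Delta array: [0, 0, 0, 0, -24, -24, -24]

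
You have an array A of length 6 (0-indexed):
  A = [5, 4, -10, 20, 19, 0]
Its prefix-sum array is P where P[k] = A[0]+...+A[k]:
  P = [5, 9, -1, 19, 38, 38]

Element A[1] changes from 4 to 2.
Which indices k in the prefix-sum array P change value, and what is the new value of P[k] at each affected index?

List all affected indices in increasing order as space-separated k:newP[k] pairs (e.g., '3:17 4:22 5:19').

P[k] = A[0] + ... + A[k]
P[k] includes A[1] iff k >= 1
Affected indices: 1, 2, ..., 5; delta = -2
  P[1]: 9 + -2 = 7
  P[2]: -1 + -2 = -3
  P[3]: 19 + -2 = 17
  P[4]: 38 + -2 = 36
  P[5]: 38 + -2 = 36

Answer: 1:7 2:-3 3:17 4:36 5:36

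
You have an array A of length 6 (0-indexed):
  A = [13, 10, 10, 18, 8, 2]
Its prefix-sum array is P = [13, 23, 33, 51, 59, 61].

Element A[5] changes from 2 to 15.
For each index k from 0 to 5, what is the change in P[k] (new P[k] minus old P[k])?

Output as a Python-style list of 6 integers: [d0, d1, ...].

Answer: [0, 0, 0, 0, 0, 13]

Derivation:
Element change: A[5] 2 -> 15, delta = 13
For k < 5: P[k] unchanged, delta_P[k] = 0
For k >= 5: P[k] shifts by exactly 13
Delta array: [0, 0, 0, 0, 0, 13]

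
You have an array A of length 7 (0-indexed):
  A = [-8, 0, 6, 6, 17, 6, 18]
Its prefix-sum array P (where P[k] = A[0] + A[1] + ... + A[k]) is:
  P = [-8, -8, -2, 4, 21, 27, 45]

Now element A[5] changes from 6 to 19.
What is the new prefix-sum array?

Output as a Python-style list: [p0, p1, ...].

Answer: [-8, -8, -2, 4, 21, 40, 58]

Derivation:
Change: A[5] 6 -> 19, delta = 13
P[k] for k < 5: unchanged (A[5] not included)
P[k] for k >= 5: shift by delta = 13
  P[0] = -8 + 0 = -8
  P[1] = -8 + 0 = -8
  P[2] = -2 + 0 = -2
  P[3] = 4 + 0 = 4
  P[4] = 21 + 0 = 21
  P[5] = 27 + 13 = 40
  P[6] = 45 + 13 = 58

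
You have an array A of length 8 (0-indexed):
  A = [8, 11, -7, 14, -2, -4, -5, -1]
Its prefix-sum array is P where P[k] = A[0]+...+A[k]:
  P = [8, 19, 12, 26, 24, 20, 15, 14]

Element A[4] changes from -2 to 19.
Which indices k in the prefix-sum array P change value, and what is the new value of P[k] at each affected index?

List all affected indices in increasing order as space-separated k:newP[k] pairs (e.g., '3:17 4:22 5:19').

P[k] = A[0] + ... + A[k]
P[k] includes A[4] iff k >= 4
Affected indices: 4, 5, ..., 7; delta = 21
  P[4]: 24 + 21 = 45
  P[5]: 20 + 21 = 41
  P[6]: 15 + 21 = 36
  P[7]: 14 + 21 = 35

Answer: 4:45 5:41 6:36 7:35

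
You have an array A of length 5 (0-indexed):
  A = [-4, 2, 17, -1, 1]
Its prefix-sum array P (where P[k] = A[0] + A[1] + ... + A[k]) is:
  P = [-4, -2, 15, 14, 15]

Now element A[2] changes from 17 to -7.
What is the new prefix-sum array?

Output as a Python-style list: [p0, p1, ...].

Change: A[2] 17 -> -7, delta = -24
P[k] for k < 2: unchanged (A[2] not included)
P[k] for k >= 2: shift by delta = -24
  P[0] = -4 + 0 = -4
  P[1] = -2 + 0 = -2
  P[2] = 15 + -24 = -9
  P[3] = 14 + -24 = -10
  P[4] = 15 + -24 = -9

Answer: [-4, -2, -9, -10, -9]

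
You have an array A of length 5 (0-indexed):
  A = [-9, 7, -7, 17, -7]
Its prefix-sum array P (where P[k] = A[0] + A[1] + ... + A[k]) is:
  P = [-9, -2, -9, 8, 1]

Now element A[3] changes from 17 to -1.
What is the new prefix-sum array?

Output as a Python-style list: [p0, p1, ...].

Change: A[3] 17 -> -1, delta = -18
P[k] for k < 3: unchanged (A[3] not included)
P[k] for k >= 3: shift by delta = -18
  P[0] = -9 + 0 = -9
  P[1] = -2 + 0 = -2
  P[2] = -9 + 0 = -9
  P[3] = 8 + -18 = -10
  P[4] = 1 + -18 = -17

Answer: [-9, -2, -9, -10, -17]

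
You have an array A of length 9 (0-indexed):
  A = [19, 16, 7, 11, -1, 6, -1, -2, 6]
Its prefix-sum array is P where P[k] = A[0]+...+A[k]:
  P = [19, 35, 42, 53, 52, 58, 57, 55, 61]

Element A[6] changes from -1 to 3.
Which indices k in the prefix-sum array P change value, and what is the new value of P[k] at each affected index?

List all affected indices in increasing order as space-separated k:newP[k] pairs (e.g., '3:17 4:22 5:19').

Answer: 6:61 7:59 8:65

Derivation:
P[k] = A[0] + ... + A[k]
P[k] includes A[6] iff k >= 6
Affected indices: 6, 7, ..., 8; delta = 4
  P[6]: 57 + 4 = 61
  P[7]: 55 + 4 = 59
  P[8]: 61 + 4 = 65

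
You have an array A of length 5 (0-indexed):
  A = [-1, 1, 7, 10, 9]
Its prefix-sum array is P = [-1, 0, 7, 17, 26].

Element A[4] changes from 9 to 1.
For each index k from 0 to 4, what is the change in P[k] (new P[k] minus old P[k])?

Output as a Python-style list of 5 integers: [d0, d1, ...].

Answer: [0, 0, 0, 0, -8]

Derivation:
Element change: A[4] 9 -> 1, delta = -8
For k < 4: P[k] unchanged, delta_P[k] = 0
For k >= 4: P[k] shifts by exactly -8
Delta array: [0, 0, 0, 0, -8]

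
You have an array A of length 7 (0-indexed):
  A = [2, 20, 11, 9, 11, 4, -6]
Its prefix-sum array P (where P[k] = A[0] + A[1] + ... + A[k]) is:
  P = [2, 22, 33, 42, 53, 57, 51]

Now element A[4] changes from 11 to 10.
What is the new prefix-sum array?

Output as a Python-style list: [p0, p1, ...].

Answer: [2, 22, 33, 42, 52, 56, 50]

Derivation:
Change: A[4] 11 -> 10, delta = -1
P[k] for k < 4: unchanged (A[4] not included)
P[k] for k >= 4: shift by delta = -1
  P[0] = 2 + 0 = 2
  P[1] = 22 + 0 = 22
  P[2] = 33 + 0 = 33
  P[3] = 42 + 0 = 42
  P[4] = 53 + -1 = 52
  P[5] = 57 + -1 = 56
  P[6] = 51 + -1 = 50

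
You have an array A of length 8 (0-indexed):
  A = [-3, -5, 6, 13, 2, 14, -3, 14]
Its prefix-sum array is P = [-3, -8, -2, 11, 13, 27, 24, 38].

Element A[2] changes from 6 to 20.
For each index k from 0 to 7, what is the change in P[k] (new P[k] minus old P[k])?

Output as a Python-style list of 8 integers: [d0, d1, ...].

Element change: A[2] 6 -> 20, delta = 14
For k < 2: P[k] unchanged, delta_P[k] = 0
For k >= 2: P[k] shifts by exactly 14
Delta array: [0, 0, 14, 14, 14, 14, 14, 14]

Answer: [0, 0, 14, 14, 14, 14, 14, 14]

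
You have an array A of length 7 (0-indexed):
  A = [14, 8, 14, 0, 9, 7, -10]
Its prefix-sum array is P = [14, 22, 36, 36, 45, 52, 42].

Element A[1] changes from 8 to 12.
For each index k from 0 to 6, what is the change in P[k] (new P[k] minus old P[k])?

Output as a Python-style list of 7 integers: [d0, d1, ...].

Element change: A[1] 8 -> 12, delta = 4
For k < 1: P[k] unchanged, delta_P[k] = 0
For k >= 1: P[k] shifts by exactly 4
Delta array: [0, 4, 4, 4, 4, 4, 4]

Answer: [0, 4, 4, 4, 4, 4, 4]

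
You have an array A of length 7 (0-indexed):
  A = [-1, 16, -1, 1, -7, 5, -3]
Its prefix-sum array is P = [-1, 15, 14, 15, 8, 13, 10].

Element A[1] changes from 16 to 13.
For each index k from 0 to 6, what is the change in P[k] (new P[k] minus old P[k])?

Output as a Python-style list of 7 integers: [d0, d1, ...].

Element change: A[1] 16 -> 13, delta = -3
For k < 1: P[k] unchanged, delta_P[k] = 0
For k >= 1: P[k] shifts by exactly -3
Delta array: [0, -3, -3, -3, -3, -3, -3]

Answer: [0, -3, -3, -3, -3, -3, -3]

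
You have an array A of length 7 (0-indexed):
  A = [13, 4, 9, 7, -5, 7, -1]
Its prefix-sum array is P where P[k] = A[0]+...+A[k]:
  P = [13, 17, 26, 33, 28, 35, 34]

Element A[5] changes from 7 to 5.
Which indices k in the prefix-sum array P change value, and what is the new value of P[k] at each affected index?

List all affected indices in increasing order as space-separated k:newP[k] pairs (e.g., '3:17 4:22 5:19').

P[k] = A[0] + ... + A[k]
P[k] includes A[5] iff k >= 5
Affected indices: 5, 6, ..., 6; delta = -2
  P[5]: 35 + -2 = 33
  P[6]: 34 + -2 = 32

Answer: 5:33 6:32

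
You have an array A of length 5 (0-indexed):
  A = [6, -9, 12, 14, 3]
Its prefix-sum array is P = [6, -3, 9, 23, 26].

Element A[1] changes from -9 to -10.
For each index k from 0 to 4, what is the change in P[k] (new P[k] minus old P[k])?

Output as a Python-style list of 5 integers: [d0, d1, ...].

Element change: A[1] -9 -> -10, delta = -1
For k < 1: P[k] unchanged, delta_P[k] = 0
For k >= 1: P[k] shifts by exactly -1
Delta array: [0, -1, -1, -1, -1]

Answer: [0, -1, -1, -1, -1]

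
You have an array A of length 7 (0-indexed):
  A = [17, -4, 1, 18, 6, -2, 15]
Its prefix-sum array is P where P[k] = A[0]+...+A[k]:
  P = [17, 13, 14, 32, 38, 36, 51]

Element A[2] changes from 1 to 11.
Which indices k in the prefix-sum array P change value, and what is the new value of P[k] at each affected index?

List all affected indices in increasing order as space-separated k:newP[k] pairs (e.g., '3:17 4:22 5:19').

P[k] = A[0] + ... + A[k]
P[k] includes A[2] iff k >= 2
Affected indices: 2, 3, ..., 6; delta = 10
  P[2]: 14 + 10 = 24
  P[3]: 32 + 10 = 42
  P[4]: 38 + 10 = 48
  P[5]: 36 + 10 = 46
  P[6]: 51 + 10 = 61

Answer: 2:24 3:42 4:48 5:46 6:61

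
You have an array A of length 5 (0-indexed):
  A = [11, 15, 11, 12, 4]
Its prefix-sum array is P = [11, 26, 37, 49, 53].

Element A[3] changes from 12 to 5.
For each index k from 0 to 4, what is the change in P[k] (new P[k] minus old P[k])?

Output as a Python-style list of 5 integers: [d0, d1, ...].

Answer: [0, 0, 0, -7, -7]

Derivation:
Element change: A[3] 12 -> 5, delta = -7
For k < 3: P[k] unchanged, delta_P[k] = 0
For k >= 3: P[k] shifts by exactly -7
Delta array: [0, 0, 0, -7, -7]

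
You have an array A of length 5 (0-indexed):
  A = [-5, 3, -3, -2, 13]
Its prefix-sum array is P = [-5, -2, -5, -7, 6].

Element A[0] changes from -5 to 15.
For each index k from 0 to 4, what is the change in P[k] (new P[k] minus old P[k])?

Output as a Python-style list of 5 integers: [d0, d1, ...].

Element change: A[0] -5 -> 15, delta = 20
For k < 0: P[k] unchanged, delta_P[k] = 0
For k >= 0: P[k] shifts by exactly 20
Delta array: [20, 20, 20, 20, 20]

Answer: [20, 20, 20, 20, 20]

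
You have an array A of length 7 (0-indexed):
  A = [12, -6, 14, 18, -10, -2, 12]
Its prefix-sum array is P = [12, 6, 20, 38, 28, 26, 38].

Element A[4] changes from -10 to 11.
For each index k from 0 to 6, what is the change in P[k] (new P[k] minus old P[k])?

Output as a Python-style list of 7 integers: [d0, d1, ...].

Element change: A[4] -10 -> 11, delta = 21
For k < 4: P[k] unchanged, delta_P[k] = 0
For k >= 4: P[k] shifts by exactly 21
Delta array: [0, 0, 0, 0, 21, 21, 21]

Answer: [0, 0, 0, 0, 21, 21, 21]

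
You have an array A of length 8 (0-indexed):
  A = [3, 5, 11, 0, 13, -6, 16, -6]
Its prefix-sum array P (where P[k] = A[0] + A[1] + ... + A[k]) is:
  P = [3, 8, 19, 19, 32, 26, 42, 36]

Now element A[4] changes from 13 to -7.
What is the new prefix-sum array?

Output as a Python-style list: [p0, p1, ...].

Change: A[4] 13 -> -7, delta = -20
P[k] for k < 4: unchanged (A[4] not included)
P[k] for k >= 4: shift by delta = -20
  P[0] = 3 + 0 = 3
  P[1] = 8 + 0 = 8
  P[2] = 19 + 0 = 19
  P[3] = 19 + 0 = 19
  P[4] = 32 + -20 = 12
  P[5] = 26 + -20 = 6
  P[6] = 42 + -20 = 22
  P[7] = 36 + -20 = 16

Answer: [3, 8, 19, 19, 12, 6, 22, 16]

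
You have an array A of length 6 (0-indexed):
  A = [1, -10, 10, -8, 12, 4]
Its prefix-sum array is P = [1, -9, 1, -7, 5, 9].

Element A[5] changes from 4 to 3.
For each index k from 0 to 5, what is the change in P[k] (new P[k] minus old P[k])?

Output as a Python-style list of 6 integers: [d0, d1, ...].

Element change: A[5] 4 -> 3, delta = -1
For k < 5: P[k] unchanged, delta_P[k] = 0
For k >= 5: P[k] shifts by exactly -1
Delta array: [0, 0, 0, 0, 0, -1]

Answer: [0, 0, 0, 0, 0, -1]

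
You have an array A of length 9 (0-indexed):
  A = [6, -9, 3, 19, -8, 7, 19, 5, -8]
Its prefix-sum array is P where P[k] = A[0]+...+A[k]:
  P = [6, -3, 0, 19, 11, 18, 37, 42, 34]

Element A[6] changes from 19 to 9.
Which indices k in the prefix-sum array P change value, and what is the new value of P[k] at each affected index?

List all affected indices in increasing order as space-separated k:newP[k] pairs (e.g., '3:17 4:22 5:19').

Answer: 6:27 7:32 8:24

Derivation:
P[k] = A[0] + ... + A[k]
P[k] includes A[6] iff k >= 6
Affected indices: 6, 7, ..., 8; delta = -10
  P[6]: 37 + -10 = 27
  P[7]: 42 + -10 = 32
  P[8]: 34 + -10 = 24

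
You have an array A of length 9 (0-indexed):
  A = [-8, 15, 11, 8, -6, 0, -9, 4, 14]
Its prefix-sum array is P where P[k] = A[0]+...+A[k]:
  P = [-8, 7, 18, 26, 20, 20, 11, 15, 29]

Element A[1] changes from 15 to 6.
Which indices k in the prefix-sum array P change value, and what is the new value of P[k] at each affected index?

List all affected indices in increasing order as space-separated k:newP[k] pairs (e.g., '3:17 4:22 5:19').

P[k] = A[0] + ... + A[k]
P[k] includes A[1] iff k >= 1
Affected indices: 1, 2, ..., 8; delta = -9
  P[1]: 7 + -9 = -2
  P[2]: 18 + -9 = 9
  P[3]: 26 + -9 = 17
  P[4]: 20 + -9 = 11
  P[5]: 20 + -9 = 11
  P[6]: 11 + -9 = 2
  P[7]: 15 + -9 = 6
  P[8]: 29 + -9 = 20

Answer: 1:-2 2:9 3:17 4:11 5:11 6:2 7:6 8:20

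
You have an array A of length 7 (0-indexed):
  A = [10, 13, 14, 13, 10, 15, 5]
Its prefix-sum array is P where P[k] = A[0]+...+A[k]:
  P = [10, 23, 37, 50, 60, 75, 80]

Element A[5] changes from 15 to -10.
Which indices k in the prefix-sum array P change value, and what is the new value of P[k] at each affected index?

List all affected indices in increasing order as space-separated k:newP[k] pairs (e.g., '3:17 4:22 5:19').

P[k] = A[0] + ... + A[k]
P[k] includes A[5] iff k >= 5
Affected indices: 5, 6, ..., 6; delta = -25
  P[5]: 75 + -25 = 50
  P[6]: 80 + -25 = 55

Answer: 5:50 6:55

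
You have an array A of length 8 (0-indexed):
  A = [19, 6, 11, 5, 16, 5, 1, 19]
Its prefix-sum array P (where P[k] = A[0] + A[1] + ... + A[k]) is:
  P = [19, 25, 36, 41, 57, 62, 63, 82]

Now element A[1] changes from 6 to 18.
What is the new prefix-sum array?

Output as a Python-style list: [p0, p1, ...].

Change: A[1] 6 -> 18, delta = 12
P[k] for k < 1: unchanged (A[1] not included)
P[k] for k >= 1: shift by delta = 12
  P[0] = 19 + 0 = 19
  P[1] = 25 + 12 = 37
  P[2] = 36 + 12 = 48
  P[3] = 41 + 12 = 53
  P[4] = 57 + 12 = 69
  P[5] = 62 + 12 = 74
  P[6] = 63 + 12 = 75
  P[7] = 82 + 12 = 94

Answer: [19, 37, 48, 53, 69, 74, 75, 94]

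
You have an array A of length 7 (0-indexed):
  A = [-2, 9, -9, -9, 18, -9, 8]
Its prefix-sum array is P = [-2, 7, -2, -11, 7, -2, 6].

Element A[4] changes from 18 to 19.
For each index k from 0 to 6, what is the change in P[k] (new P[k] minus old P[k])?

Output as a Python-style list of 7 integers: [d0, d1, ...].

Element change: A[4] 18 -> 19, delta = 1
For k < 4: P[k] unchanged, delta_P[k] = 0
For k >= 4: P[k] shifts by exactly 1
Delta array: [0, 0, 0, 0, 1, 1, 1]

Answer: [0, 0, 0, 0, 1, 1, 1]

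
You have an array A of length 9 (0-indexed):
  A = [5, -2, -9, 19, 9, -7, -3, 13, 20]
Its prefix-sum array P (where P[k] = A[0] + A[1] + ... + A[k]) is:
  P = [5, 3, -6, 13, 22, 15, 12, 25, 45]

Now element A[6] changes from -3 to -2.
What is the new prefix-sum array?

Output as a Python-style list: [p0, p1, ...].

Change: A[6] -3 -> -2, delta = 1
P[k] for k < 6: unchanged (A[6] not included)
P[k] for k >= 6: shift by delta = 1
  P[0] = 5 + 0 = 5
  P[1] = 3 + 0 = 3
  P[2] = -6 + 0 = -6
  P[3] = 13 + 0 = 13
  P[4] = 22 + 0 = 22
  P[5] = 15 + 0 = 15
  P[6] = 12 + 1 = 13
  P[7] = 25 + 1 = 26
  P[8] = 45 + 1 = 46

Answer: [5, 3, -6, 13, 22, 15, 13, 26, 46]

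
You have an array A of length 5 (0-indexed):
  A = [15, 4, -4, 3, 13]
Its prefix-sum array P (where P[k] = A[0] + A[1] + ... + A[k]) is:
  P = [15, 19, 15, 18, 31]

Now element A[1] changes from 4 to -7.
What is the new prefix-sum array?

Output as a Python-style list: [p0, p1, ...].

Answer: [15, 8, 4, 7, 20]

Derivation:
Change: A[1] 4 -> -7, delta = -11
P[k] for k < 1: unchanged (A[1] not included)
P[k] for k >= 1: shift by delta = -11
  P[0] = 15 + 0 = 15
  P[1] = 19 + -11 = 8
  P[2] = 15 + -11 = 4
  P[3] = 18 + -11 = 7
  P[4] = 31 + -11 = 20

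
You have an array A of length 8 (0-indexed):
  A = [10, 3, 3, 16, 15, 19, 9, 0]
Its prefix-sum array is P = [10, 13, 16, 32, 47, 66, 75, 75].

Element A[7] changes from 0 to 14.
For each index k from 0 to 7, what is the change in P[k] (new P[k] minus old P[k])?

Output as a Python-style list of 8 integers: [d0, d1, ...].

Answer: [0, 0, 0, 0, 0, 0, 0, 14]

Derivation:
Element change: A[7] 0 -> 14, delta = 14
For k < 7: P[k] unchanged, delta_P[k] = 0
For k >= 7: P[k] shifts by exactly 14
Delta array: [0, 0, 0, 0, 0, 0, 0, 14]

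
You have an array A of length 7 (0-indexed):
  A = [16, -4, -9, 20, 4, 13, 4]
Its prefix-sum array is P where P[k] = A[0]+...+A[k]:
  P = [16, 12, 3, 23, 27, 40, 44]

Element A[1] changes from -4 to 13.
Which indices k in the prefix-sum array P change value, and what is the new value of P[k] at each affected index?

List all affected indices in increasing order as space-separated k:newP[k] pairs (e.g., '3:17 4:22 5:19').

Answer: 1:29 2:20 3:40 4:44 5:57 6:61

Derivation:
P[k] = A[0] + ... + A[k]
P[k] includes A[1] iff k >= 1
Affected indices: 1, 2, ..., 6; delta = 17
  P[1]: 12 + 17 = 29
  P[2]: 3 + 17 = 20
  P[3]: 23 + 17 = 40
  P[4]: 27 + 17 = 44
  P[5]: 40 + 17 = 57
  P[6]: 44 + 17 = 61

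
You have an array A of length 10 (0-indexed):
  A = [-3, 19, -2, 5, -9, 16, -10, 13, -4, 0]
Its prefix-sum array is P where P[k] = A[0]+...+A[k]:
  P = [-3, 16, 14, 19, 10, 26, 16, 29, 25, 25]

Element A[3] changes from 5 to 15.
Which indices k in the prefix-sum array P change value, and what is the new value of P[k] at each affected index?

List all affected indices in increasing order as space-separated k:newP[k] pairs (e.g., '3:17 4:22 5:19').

P[k] = A[0] + ... + A[k]
P[k] includes A[3] iff k >= 3
Affected indices: 3, 4, ..., 9; delta = 10
  P[3]: 19 + 10 = 29
  P[4]: 10 + 10 = 20
  P[5]: 26 + 10 = 36
  P[6]: 16 + 10 = 26
  P[7]: 29 + 10 = 39
  P[8]: 25 + 10 = 35
  P[9]: 25 + 10 = 35

Answer: 3:29 4:20 5:36 6:26 7:39 8:35 9:35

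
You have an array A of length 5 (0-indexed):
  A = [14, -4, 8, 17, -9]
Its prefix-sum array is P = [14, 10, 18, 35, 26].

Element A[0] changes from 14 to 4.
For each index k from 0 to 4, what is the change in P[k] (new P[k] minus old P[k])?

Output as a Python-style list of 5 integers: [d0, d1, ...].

Element change: A[0] 14 -> 4, delta = -10
For k < 0: P[k] unchanged, delta_P[k] = 0
For k >= 0: P[k] shifts by exactly -10
Delta array: [-10, -10, -10, -10, -10]

Answer: [-10, -10, -10, -10, -10]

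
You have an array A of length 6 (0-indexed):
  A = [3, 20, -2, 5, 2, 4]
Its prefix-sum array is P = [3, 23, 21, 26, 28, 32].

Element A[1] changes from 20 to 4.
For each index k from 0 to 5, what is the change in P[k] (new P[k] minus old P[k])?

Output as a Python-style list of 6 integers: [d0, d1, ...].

Answer: [0, -16, -16, -16, -16, -16]

Derivation:
Element change: A[1] 20 -> 4, delta = -16
For k < 1: P[k] unchanged, delta_P[k] = 0
For k >= 1: P[k] shifts by exactly -16
Delta array: [0, -16, -16, -16, -16, -16]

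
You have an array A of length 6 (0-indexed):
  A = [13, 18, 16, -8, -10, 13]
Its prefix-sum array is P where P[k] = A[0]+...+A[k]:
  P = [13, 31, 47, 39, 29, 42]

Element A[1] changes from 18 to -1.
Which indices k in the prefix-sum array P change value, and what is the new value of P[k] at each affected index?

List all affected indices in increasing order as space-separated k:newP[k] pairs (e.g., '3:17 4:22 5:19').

Answer: 1:12 2:28 3:20 4:10 5:23

Derivation:
P[k] = A[0] + ... + A[k]
P[k] includes A[1] iff k >= 1
Affected indices: 1, 2, ..., 5; delta = -19
  P[1]: 31 + -19 = 12
  P[2]: 47 + -19 = 28
  P[3]: 39 + -19 = 20
  P[4]: 29 + -19 = 10
  P[5]: 42 + -19 = 23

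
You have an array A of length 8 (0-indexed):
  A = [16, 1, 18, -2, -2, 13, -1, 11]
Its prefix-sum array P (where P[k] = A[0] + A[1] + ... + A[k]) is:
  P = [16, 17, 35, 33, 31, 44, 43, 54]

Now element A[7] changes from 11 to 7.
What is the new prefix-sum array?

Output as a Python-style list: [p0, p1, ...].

Answer: [16, 17, 35, 33, 31, 44, 43, 50]

Derivation:
Change: A[7] 11 -> 7, delta = -4
P[k] for k < 7: unchanged (A[7] not included)
P[k] for k >= 7: shift by delta = -4
  P[0] = 16 + 0 = 16
  P[1] = 17 + 0 = 17
  P[2] = 35 + 0 = 35
  P[3] = 33 + 0 = 33
  P[4] = 31 + 0 = 31
  P[5] = 44 + 0 = 44
  P[6] = 43 + 0 = 43
  P[7] = 54 + -4 = 50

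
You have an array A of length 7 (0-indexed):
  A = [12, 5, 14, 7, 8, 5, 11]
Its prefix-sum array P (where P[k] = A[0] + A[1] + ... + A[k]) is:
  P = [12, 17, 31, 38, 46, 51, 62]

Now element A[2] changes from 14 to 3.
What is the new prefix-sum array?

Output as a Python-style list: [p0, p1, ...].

Answer: [12, 17, 20, 27, 35, 40, 51]

Derivation:
Change: A[2] 14 -> 3, delta = -11
P[k] for k < 2: unchanged (A[2] not included)
P[k] for k >= 2: shift by delta = -11
  P[0] = 12 + 0 = 12
  P[1] = 17 + 0 = 17
  P[2] = 31 + -11 = 20
  P[3] = 38 + -11 = 27
  P[4] = 46 + -11 = 35
  P[5] = 51 + -11 = 40
  P[6] = 62 + -11 = 51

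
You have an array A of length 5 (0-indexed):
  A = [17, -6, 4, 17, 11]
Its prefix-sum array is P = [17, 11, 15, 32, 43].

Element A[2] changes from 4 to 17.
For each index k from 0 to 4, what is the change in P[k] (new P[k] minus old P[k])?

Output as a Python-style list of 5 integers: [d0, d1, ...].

Answer: [0, 0, 13, 13, 13]

Derivation:
Element change: A[2] 4 -> 17, delta = 13
For k < 2: P[k] unchanged, delta_P[k] = 0
For k >= 2: P[k] shifts by exactly 13
Delta array: [0, 0, 13, 13, 13]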